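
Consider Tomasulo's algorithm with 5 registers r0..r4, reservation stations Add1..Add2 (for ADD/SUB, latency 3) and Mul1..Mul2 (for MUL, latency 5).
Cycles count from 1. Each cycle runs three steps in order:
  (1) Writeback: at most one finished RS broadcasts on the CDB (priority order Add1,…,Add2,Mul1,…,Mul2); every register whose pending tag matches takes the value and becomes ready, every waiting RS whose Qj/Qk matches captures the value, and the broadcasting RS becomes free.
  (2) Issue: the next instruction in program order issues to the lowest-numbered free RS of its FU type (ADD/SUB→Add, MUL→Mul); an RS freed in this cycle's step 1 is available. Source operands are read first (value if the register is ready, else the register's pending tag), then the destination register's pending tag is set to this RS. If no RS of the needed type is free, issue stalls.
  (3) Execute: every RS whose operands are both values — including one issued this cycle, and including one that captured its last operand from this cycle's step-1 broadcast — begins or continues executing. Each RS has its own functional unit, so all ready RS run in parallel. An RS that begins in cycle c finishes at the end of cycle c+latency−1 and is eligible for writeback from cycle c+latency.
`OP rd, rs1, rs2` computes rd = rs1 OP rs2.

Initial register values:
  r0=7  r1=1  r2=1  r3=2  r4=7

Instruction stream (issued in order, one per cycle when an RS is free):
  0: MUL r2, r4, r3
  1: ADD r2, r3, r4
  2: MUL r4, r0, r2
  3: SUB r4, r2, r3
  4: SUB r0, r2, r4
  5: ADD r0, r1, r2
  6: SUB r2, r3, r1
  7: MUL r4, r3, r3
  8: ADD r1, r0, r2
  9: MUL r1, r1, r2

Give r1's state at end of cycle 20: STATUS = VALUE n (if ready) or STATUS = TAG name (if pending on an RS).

STATUS = TAG Mul2

c1: issue MUL r2<-Mul1 | r0:7,r1:1,r2:Mul1,r3:2,r4:7
c2: issue ADD r2<-Add1 | r0:7,r1:1,r2:Add1,r3:2,r4:7
c3: issue MUL r4<-Mul2 | r0:7,r1:1,r2:Add1,r3:2,r4:Mul2
c4: issue SUB r4<-Add2 | r0:7,r1:1,r2:Add1,r3:2,r4:Add2
c5: CDB Add1=9; issue SUB r0<-Add1 | r0:Add1,r1:1,r2:9,r3:2,r4:Add2
c6: CDB Mul1=14; stall | r0:Add1,r1:1,r2:9,r3:2,r4:Add2
c7: stall | r0:Add1,r1:1,r2:9,r3:2,r4:Add2
c8: CDB Add2=7; issue ADD r0<-Add2 | r0:Add2,r1:1,r2:9,r3:2,r4:7
c9: stall | r0:Add2,r1:1,r2:9,r3:2,r4:7
c10: CDB Mul2=63; stall | r0:Add2,r1:1,r2:9,r3:2,r4:7
c11: CDB Add1=2; issue SUB r2<-Add1 | r0:Add2,r1:1,r2:Add1,r3:2,r4:7
c12: CDB Add2=10; issue MUL r4<-Mul1 | r0:10,r1:1,r2:Add1,r3:2,r4:Mul1
c13: issue ADD r1<-Add2 | r0:10,r1:Add2,r2:Add1,r3:2,r4:Mul1
c14: CDB Add1=1; issue MUL r1<-Mul2 | r0:10,r1:Mul2,r2:1,r3:2,r4:Mul1
c15: - | r0:10,r1:Mul2,r2:1,r3:2,r4:Mul1
c16: - | r0:10,r1:Mul2,r2:1,r3:2,r4:Mul1
c17: CDB Add2=11 | r0:10,r1:Mul2,r2:1,r3:2,r4:Mul1
c18: CDB Mul1=4 | r0:10,r1:Mul2,r2:1,r3:2,r4:4
c19: - | r0:10,r1:Mul2,r2:1,r3:2,r4:4
c20: - | r0:10,r1:Mul2,r2:1,r3:2,r4:4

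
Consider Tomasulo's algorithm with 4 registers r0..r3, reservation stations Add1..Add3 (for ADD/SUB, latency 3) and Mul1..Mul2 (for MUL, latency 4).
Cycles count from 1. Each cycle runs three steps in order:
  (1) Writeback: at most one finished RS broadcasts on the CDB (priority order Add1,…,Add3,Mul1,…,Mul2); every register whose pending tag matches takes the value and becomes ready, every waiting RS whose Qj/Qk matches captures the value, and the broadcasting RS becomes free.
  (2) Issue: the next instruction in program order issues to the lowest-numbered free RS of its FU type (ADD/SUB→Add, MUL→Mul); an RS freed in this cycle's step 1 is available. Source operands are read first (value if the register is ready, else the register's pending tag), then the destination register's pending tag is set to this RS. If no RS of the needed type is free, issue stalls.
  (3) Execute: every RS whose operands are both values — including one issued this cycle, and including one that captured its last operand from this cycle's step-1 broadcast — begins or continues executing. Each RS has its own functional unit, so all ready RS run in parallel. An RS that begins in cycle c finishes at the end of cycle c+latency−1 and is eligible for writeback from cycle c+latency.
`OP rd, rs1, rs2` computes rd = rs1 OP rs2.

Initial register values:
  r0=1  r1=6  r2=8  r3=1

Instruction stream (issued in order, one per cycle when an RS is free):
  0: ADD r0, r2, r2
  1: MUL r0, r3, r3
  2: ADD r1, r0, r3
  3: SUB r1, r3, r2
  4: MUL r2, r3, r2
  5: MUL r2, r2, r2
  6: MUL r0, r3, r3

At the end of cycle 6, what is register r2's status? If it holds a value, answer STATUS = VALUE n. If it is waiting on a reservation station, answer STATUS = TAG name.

STATUS = TAG Mul1

  c1: issue ADD r0<-Add1  regs: r0:Add1,r1:6,r2:8,r3:1
  c2: issue MUL r0<-Mul1  regs: r0:Mul1,r1:6,r2:8,r3:1
  c3: issue ADD r1<-Add2  regs: r0:Mul1,r1:Add2,r2:8,r3:1
  c4: CDB Add1=16; issue SUB r1<-Add1  regs: r0:Mul1,r1:Add1,r2:8,r3:1
  c5: issue MUL r2<-Mul2  regs: r0:Mul1,r1:Add1,r2:Mul2,r3:1
  c6: CDB Mul1=1; issue MUL r2<-Mul1  regs: r0:1,r1:Add1,r2:Mul1,r3:1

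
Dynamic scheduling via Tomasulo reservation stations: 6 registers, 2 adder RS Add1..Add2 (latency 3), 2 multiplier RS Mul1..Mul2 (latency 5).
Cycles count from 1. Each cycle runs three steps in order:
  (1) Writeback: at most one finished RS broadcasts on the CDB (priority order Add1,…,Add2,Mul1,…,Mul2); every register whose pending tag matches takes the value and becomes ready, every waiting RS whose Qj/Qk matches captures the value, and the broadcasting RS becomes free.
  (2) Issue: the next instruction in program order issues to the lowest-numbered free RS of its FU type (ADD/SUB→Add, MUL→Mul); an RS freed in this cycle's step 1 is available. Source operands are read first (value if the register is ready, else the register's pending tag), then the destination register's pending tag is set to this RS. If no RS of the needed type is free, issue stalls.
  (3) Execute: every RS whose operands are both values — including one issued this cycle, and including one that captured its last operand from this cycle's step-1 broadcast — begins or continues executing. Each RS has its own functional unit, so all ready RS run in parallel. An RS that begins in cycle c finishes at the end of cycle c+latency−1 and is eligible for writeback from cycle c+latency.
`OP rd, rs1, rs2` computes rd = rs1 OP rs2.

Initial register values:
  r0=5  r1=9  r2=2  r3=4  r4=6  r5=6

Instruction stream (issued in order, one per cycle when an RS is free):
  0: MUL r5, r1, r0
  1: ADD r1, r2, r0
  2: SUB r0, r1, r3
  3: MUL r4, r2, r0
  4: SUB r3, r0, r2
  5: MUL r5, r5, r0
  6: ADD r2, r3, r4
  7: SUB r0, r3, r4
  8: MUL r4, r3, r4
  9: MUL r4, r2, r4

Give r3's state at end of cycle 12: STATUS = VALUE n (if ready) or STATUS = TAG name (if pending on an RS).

STATUS = VALUE 1

cycle 1: issue MUL r5<-Mul1 // r0:5,r1:9,r2:2,r3:4,r4:6,r5:Mul1
cycle 2: issue ADD r1<-Add1 // r0:5,r1:Add1,r2:2,r3:4,r4:6,r5:Mul1
cycle 3: issue SUB r0<-Add2 // r0:Add2,r1:Add1,r2:2,r3:4,r4:6,r5:Mul1
cycle 4: issue MUL r4<-Mul2 // r0:Add2,r1:Add1,r2:2,r3:4,r4:Mul2,r5:Mul1
cycle 5: CDB Add1=7; issue SUB r3<-Add1 // r0:Add2,r1:7,r2:2,r3:Add1,r4:Mul2,r5:Mul1
cycle 6: CDB Mul1=45; issue MUL r5<-Mul1 // r0:Add2,r1:7,r2:2,r3:Add1,r4:Mul2,r5:Mul1
cycle 7: stall // r0:Add2,r1:7,r2:2,r3:Add1,r4:Mul2,r5:Mul1
cycle 8: CDB Add2=3; issue ADD r2<-Add2 // r0:3,r1:7,r2:Add2,r3:Add1,r4:Mul2,r5:Mul1
cycle 9: stall // r0:3,r1:7,r2:Add2,r3:Add1,r4:Mul2,r5:Mul1
cycle 10: stall // r0:3,r1:7,r2:Add2,r3:Add1,r4:Mul2,r5:Mul1
cycle 11: CDB Add1=1; issue SUB r0<-Add1 // r0:Add1,r1:7,r2:Add2,r3:1,r4:Mul2,r5:Mul1
cycle 12: stall // r0:Add1,r1:7,r2:Add2,r3:1,r4:Mul2,r5:Mul1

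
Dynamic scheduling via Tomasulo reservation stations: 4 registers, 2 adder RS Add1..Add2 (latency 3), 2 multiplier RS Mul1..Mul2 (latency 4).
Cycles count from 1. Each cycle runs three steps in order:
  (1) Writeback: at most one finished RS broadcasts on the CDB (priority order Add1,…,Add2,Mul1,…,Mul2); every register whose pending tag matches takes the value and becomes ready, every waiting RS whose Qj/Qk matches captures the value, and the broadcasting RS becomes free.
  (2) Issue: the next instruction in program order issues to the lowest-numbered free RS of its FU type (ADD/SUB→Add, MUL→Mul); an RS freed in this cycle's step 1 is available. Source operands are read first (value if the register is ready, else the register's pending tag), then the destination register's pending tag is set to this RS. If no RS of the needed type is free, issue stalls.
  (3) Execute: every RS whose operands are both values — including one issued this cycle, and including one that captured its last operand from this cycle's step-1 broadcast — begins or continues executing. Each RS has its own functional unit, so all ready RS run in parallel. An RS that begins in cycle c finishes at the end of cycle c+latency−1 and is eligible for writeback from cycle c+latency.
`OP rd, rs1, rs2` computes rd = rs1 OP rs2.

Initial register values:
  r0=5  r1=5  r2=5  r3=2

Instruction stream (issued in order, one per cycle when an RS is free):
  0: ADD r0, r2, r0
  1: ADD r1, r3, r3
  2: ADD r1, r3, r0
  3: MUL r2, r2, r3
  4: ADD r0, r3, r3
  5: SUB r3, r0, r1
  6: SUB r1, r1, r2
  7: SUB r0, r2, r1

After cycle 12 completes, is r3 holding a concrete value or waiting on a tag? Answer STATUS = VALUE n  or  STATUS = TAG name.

STATUS = VALUE -8

  c1: issue ADD r0<-Add1  regs: r0:Add1,r1:5,r2:5,r3:2
  c2: issue ADD r1<-Add2  regs: r0:Add1,r1:Add2,r2:5,r3:2
  c3: stall  regs: r0:Add1,r1:Add2,r2:5,r3:2
  c4: CDB Add1=10; issue ADD r1<-Add1  regs: r0:10,r1:Add1,r2:5,r3:2
  c5: CDB Add2=4; issue MUL r2<-Mul1  regs: r0:10,r1:Add1,r2:Mul1,r3:2
  c6: issue ADD r0<-Add2  regs: r0:Add2,r1:Add1,r2:Mul1,r3:2
  c7: CDB Add1=12; issue SUB r3<-Add1  regs: r0:Add2,r1:12,r2:Mul1,r3:Add1
  c8: stall  regs: r0:Add2,r1:12,r2:Mul1,r3:Add1
  c9: CDB Add2=4; issue SUB r1<-Add2  regs: r0:4,r1:Add2,r2:Mul1,r3:Add1
  c10: CDB Mul1=10; stall  regs: r0:4,r1:Add2,r2:10,r3:Add1
  c11: stall  regs: r0:4,r1:Add2,r2:10,r3:Add1
  c12: CDB Add1=-8; issue SUB r0<-Add1  regs: r0:Add1,r1:Add2,r2:10,r3:-8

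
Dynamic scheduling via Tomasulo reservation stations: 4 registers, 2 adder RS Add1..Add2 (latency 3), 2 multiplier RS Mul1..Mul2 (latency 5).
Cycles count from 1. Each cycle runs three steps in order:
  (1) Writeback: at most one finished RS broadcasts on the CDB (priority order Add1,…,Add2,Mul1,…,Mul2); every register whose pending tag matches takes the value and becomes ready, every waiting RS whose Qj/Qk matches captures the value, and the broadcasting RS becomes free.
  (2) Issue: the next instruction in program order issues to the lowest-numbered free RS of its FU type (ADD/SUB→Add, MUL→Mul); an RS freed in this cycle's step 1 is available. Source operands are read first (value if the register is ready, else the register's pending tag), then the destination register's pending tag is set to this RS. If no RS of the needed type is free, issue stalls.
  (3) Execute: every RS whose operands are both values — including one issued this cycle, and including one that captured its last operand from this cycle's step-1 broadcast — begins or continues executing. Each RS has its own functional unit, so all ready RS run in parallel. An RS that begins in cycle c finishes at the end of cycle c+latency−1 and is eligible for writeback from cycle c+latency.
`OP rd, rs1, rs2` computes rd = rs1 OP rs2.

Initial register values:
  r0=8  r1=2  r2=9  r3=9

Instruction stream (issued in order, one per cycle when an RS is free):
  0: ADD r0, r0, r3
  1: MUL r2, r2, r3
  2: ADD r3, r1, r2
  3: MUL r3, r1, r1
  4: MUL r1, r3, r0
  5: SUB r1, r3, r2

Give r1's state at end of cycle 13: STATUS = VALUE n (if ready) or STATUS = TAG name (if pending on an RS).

STATUS = VALUE -77

c1: issue ADD r0<-Add1 | r0:Add1,r1:2,r2:9,r3:9
c2: issue MUL r2<-Mul1 | r0:Add1,r1:2,r2:Mul1,r3:9
c3: issue ADD r3<-Add2 | r0:Add1,r1:2,r2:Mul1,r3:Add2
c4: CDB Add1=17; issue MUL r3<-Mul2 | r0:17,r1:2,r2:Mul1,r3:Mul2
c5: stall | r0:17,r1:2,r2:Mul1,r3:Mul2
c6: stall | r0:17,r1:2,r2:Mul1,r3:Mul2
c7: CDB Mul1=81; issue MUL r1<-Mul1 | r0:17,r1:Mul1,r2:81,r3:Mul2
c8: issue SUB r1<-Add1 | r0:17,r1:Add1,r2:81,r3:Mul2
c9: CDB Mul2=4 | r0:17,r1:Add1,r2:81,r3:4
c10: CDB Add2=83 | r0:17,r1:Add1,r2:81,r3:4
c11: - | r0:17,r1:Add1,r2:81,r3:4
c12: CDB Add1=-77 | r0:17,r1:-77,r2:81,r3:4
c13: - | r0:17,r1:-77,r2:81,r3:4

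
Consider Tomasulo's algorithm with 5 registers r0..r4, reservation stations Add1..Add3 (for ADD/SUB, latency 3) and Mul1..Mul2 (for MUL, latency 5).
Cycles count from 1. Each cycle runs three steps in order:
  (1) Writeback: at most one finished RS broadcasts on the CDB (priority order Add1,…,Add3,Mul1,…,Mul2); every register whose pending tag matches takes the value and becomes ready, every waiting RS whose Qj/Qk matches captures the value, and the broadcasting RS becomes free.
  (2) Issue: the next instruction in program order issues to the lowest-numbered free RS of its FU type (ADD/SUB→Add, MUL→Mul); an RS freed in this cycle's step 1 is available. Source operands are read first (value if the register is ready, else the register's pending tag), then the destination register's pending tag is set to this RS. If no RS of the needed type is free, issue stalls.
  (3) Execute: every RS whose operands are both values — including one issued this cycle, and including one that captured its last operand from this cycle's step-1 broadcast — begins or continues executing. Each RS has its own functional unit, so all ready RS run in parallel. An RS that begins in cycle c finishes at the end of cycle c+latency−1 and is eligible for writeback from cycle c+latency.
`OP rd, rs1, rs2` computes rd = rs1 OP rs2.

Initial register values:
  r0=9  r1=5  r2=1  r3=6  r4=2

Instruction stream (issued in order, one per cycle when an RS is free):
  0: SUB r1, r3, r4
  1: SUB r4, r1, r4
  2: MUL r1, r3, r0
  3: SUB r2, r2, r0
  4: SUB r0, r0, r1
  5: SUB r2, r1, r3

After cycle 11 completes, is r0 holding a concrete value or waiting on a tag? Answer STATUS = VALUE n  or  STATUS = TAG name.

STATUS = TAG Add3

  c1: issue SUB r1<-Add1  regs: r0:9,r1:Add1,r2:1,r3:6,r4:2
  c2: issue SUB r4<-Add2  regs: r0:9,r1:Add1,r2:1,r3:6,r4:Add2
  c3: issue MUL r1<-Mul1  regs: r0:9,r1:Mul1,r2:1,r3:6,r4:Add2
  c4: CDB Add1=4; issue SUB r2<-Add1  regs: r0:9,r1:Mul1,r2:Add1,r3:6,r4:Add2
  c5: issue SUB r0<-Add3  regs: r0:Add3,r1:Mul1,r2:Add1,r3:6,r4:Add2
  c6: stall  regs: r0:Add3,r1:Mul1,r2:Add1,r3:6,r4:Add2
  c7: CDB Add1=-8; issue SUB r2<-Add1  regs: r0:Add3,r1:Mul1,r2:Add1,r3:6,r4:Add2
  c8: CDB Add2=2  regs: r0:Add3,r1:Mul1,r2:Add1,r3:6,r4:2
  c9: CDB Mul1=54  regs: r0:Add3,r1:54,r2:Add1,r3:6,r4:2
  c10: -  regs: r0:Add3,r1:54,r2:Add1,r3:6,r4:2
  c11: -  regs: r0:Add3,r1:54,r2:Add1,r3:6,r4:2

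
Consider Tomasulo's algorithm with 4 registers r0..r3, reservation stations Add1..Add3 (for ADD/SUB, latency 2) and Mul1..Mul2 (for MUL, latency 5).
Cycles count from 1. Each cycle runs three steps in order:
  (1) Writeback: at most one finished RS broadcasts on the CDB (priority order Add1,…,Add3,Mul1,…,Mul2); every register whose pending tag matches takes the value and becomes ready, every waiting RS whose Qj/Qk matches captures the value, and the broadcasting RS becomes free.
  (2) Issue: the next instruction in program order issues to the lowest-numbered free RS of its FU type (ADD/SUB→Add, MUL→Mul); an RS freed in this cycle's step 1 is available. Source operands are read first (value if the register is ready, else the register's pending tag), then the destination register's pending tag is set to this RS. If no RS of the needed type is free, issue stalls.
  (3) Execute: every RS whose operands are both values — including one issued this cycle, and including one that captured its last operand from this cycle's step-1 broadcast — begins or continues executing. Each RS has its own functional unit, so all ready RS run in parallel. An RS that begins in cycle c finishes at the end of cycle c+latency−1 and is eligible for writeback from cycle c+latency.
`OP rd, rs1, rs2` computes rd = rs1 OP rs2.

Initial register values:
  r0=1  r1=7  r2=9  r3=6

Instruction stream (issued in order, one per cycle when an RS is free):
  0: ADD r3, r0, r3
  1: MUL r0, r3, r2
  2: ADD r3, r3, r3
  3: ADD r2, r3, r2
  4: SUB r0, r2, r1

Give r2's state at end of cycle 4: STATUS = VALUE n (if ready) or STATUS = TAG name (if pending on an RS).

cycle 1: issue ADD r3<-Add1 // r0:1,r1:7,r2:9,r3:Add1
cycle 2: issue MUL r0<-Mul1 // r0:Mul1,r1:7,r2:9,r3:Add1
cycle 3: CDB Add1=7; issue ADD r3<-Add1 // r0:Mul1,r1:7,r2:9,r3:Add1
cycle 4: issue ADD r2<-Add2 // r0:Mul1,r1:7,r2:Add2,r3:Add1

STATUS = TAG Add2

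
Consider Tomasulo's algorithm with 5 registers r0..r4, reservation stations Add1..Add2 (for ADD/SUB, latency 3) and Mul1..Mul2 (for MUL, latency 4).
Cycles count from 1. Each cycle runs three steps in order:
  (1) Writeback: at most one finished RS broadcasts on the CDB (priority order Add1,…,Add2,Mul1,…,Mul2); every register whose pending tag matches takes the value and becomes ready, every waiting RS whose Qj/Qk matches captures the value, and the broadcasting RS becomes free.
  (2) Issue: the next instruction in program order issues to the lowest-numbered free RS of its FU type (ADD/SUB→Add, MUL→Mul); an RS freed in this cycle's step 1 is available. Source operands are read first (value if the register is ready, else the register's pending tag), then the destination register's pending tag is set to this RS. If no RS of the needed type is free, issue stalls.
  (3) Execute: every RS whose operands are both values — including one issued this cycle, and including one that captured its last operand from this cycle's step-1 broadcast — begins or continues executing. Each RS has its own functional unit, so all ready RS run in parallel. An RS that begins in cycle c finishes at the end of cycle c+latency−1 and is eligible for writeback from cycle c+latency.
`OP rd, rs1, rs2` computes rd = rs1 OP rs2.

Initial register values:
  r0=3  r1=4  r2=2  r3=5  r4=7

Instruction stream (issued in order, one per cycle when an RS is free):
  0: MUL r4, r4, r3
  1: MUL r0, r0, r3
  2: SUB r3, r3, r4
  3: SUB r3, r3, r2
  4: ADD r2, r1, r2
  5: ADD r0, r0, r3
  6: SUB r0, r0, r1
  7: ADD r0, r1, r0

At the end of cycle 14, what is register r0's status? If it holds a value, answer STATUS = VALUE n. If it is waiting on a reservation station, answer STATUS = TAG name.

c1: issue MUL r4<-Mul1 | r0:3,r1:4,r2:2,r3:5,r4:Mul1
c2: issue MUL r0<-Mul2 | r0:Mul2,r1:4,r2:2,r3:5,r4:Mul1
c3: issue SUB r3<-Add1 | r0:Mul2,r1:4,r2:2,r3:Add1,r4:Mul1
c4: issue SUB r3<-Add2 | r0:Mul2,r1:4,r2:2,r3:Add2,r4:Mul1
c5: CDB Mul1=35; stall | r0:Mul2,r1:4,r2:2,r3:Add2,r4:35
c6: CDB Mul2=15; stall | r0:15,r1:4,r2:2,r3:Add2,r4:35
c7: stall | r0:15,r1:4,r2:2,r3:Add2,r4:35
c8: CDB Add1=-30; issue ADD r2<-Add1 | r0:15,r1:4,r2:Add1,r3:Add2,r4:35
c9: stall | r0:15,r1:4,r2:Add1,r3:Add2,r4:35
c10: stall | r0:15,r1:4,r2:Add1,r3:Add2,r4:35
c11: CDB Add1=6; issue ADD r0<-Add1 | r0:Add1,r1:4,r2:6,r3:Add2,r4:35
c12: CDB Add2=-32; issue SUB r0<-Add2 | r0:Add2,r1:4,r2:6,r3:-32,r4:35
c13: stall | r0:Add2,r1:4,r2:6,r3:-32,r4:35
c14: stall | r0:Add2,r1:4,r2:6,r3:-32,r4:35

STATUS = TAG Add2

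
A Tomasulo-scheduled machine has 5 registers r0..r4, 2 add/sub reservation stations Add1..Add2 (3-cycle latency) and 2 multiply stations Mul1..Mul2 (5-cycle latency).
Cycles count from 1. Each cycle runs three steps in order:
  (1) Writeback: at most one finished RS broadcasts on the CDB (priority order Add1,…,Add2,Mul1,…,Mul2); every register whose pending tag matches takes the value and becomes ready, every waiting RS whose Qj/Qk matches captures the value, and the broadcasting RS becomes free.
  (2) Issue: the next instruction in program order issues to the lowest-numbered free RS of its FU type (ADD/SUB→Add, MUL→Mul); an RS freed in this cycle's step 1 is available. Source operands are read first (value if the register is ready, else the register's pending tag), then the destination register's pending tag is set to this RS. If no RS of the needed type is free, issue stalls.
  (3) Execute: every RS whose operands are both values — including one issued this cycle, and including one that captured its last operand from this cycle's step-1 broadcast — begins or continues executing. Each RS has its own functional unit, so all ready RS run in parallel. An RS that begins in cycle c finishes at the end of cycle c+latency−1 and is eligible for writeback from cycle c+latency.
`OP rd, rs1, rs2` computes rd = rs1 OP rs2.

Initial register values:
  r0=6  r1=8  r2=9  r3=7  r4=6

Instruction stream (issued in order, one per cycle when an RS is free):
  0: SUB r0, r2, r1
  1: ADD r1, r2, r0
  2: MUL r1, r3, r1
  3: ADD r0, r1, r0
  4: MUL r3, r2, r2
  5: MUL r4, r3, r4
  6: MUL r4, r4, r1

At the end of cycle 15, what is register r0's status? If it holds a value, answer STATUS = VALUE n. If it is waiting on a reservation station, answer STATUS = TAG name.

STATUS = VALUE 71

  c1: issue SUB r0<-Add1  regs: r0:Add1,r1:8,r2:9,r3:7,r4:6
  c2: issue ADD r1<-Add2  regs: r0:Add1,r1:Add2,r2:9,r3:7,r4:6
  c3: issue MUL r1<-Mul1  regs: r0:Add1,r1:Mul1,r2:9,r3:7,r4:6
  c4: CDB Add1=1; issue ADD r0<-Add1  regs: r0:Add1,r1:Mul1,r2:9,r3:7,r4:6
  c5: issue MUL r3<-Mul2  regs: r0:Add1,r1:Mul1,r2:9,r3:Mul2,r4:6
  c6: stall  regs: r0:Add1,r1:Mul1,r2:9,r3:Mul2,r4:6
  c7: CDB Add2=10; stall  regs: r0:Add1,r1:Mul1,r2:9,r3:Mul2,r4:6
  c8: stall  regs: r0:Add1,r1:Mul1,r2:9,r3:Mul2,r4:6
  c9: stall  regs: r0:Add1,r1:Mul1,r2:9,r3:Mul2,r4:6
  c10: CDB Mul2=81; issue MUL r4<-Mul2  regs: r0:Add1,r1:Mul1,r2:9,r3:81,r4:Mul2
  c11: stall  regs: r0:Add1,r1:Mul1,r2:9,r3:81,r4:Mul2
  c12: CDB Mul1=70; issue MUL r4<-Mul1  regs: r0:Add1,r1:70,r2:9,r3:81,r4:Mul1
  c13: -  regs: r0:Add1,r1:70,r2:9,r3:81,r4:Mul1
  c14: -  regs: r0:Add1,r1:70,r2:9,r3:81,r4:Mul1
  c15: CDB Add1=71  regs: r0:71,r1:70,r2:9,r3:81,r4:Mul1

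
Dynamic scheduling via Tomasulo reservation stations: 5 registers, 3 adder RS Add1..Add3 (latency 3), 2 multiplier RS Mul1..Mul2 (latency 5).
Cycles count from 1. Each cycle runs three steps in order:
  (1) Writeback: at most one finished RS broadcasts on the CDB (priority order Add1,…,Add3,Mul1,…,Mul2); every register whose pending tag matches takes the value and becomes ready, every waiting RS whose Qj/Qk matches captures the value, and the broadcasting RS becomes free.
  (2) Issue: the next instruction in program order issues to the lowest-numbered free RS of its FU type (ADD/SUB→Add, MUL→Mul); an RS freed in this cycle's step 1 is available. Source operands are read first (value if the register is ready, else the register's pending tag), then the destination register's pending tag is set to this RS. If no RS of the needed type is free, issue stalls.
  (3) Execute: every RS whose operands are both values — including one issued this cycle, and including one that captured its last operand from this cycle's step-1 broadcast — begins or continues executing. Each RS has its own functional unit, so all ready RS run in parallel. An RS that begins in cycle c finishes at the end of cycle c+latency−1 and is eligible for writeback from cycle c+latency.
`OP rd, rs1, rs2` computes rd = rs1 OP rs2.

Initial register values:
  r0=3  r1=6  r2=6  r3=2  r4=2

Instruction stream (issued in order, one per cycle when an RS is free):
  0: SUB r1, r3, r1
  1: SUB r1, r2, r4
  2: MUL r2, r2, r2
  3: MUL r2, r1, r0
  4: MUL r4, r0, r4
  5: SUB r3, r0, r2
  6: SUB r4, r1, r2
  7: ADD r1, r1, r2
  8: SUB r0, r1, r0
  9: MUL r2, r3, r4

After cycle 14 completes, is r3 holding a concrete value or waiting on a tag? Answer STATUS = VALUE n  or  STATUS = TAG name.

cycle 1: issue SUB r1<-Add1 // r0:3,r1:Add1,r2:6,r3:2,r4:2
cycle 2: issue SUB r1<-Add2 // r0:3,r1:Add2,r2:6,r3:2,r4:2
cycle 3: issue MUL r2<-Mul1 // r0:3,r1:Add2,r2:Mul1,r3:2,r4:2
cycle 4: CDB Add1=-4; issue MUL r2<-Mul2 // r0:3,r1:Add2,r2:Mul2,r3:2,r4:2
cycle 5: CDB Add2=4; stall // r0:3,r1:4,r2:Mul2,r3:2,r4:2
cycle 6: stall // r0:3,r1:4,r2:Mul2,r3:2,r4:2
cycle 7: stall // r0:3,r1:4,r2:Mul2,r3:2,r4:2
cycle 8: CDB Mul1=36; issue MUL r4<-Mul1 // r0:3,r1:4,r2:Mul2,r3:2,r4:Mul1
cycle 9: issue SUB r3<-Add1 // r0:3,r1:4,r2:Mul2,r3:Add1,r4:Mul1
cycle 10: CDB Mul2=12; issue SUB r4<-Add2 // r0:3,r1:4,r2:12,r3:Add1,r4:Add2
cycle 11: issue ADD r1<-Add3 // r0:3,r1:Add3,r2:12,r3:Add1,r4:Add2
cycle 12: stall // r0:3,r1:Add3,r2:12,r3:Add1,r4:Add2
cycle 13: CDB Add1=-9; issue SUB r0<-Add1 // r0:Add1,r1:Add3,r2:12,r3:-9,r4:Add2
cycle 14: CDB Add2=-8; issue MUL r2<-Mul2 // r0:Add1,r1:Add3,r2:Mul2,r3:-9,r4:-8

STATUS = VALUE -9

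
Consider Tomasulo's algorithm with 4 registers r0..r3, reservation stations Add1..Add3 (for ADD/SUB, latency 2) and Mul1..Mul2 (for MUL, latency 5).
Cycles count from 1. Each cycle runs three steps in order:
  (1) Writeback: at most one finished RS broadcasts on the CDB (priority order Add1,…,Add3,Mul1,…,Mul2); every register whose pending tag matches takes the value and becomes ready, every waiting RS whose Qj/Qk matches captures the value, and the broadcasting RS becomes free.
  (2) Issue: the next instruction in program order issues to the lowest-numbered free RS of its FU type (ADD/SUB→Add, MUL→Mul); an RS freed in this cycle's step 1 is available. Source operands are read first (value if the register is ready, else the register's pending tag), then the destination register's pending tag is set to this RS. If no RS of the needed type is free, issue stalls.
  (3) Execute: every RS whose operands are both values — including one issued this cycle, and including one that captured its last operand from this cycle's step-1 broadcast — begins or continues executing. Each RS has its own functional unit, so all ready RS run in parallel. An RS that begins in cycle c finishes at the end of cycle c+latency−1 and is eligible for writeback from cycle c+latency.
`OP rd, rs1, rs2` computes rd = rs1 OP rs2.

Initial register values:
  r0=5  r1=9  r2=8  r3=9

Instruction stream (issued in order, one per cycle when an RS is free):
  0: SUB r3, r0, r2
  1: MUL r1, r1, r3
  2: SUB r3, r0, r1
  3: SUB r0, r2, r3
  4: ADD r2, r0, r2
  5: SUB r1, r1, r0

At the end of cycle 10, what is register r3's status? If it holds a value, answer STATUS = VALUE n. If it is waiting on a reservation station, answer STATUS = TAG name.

cycle 1: issue SUB r3<-Add1 // r0:5,r1:9,r2:8,r3:Add1
cycle 2: issue MUL r1<-Mul1 // r0:5,r1:Mul1,r2:8,r3:Add1
cycle 3: CDB Add1=-3; issue SUB r3<-Add1 // r0:5,r1:Mul1,r2:8,r3:Add1
cycle 4: issue SUB r0<-Add2 // r0:Add2,r1:Mul1,r2:8,r3:Add1
cycle 5: issue ADD r2<-Add3 // r0:Add2,r1:Mul1,r2:Add3,r3:Add1
cycle 6: stall // r0:Add2,r1:Mul1,r2:Add3,r3:Add1
cycle 7: stall // r0:Add2,r1:Mul1,r2:Add3,r3:Add1
cycle 8: CDB Mul1=-27; stall // r0:Add2,r1:-27,r2:Add3,r3:Add1
cycle 9: stall // r0:Add2,r1:-27,r2:Add3,r3:Add1
cycle 10: CDB Add1=32; issue SUB r1<-Add1 // r0:Add2,r1:Add1,r2:Add3,r3:32

STATUS = VALUE 32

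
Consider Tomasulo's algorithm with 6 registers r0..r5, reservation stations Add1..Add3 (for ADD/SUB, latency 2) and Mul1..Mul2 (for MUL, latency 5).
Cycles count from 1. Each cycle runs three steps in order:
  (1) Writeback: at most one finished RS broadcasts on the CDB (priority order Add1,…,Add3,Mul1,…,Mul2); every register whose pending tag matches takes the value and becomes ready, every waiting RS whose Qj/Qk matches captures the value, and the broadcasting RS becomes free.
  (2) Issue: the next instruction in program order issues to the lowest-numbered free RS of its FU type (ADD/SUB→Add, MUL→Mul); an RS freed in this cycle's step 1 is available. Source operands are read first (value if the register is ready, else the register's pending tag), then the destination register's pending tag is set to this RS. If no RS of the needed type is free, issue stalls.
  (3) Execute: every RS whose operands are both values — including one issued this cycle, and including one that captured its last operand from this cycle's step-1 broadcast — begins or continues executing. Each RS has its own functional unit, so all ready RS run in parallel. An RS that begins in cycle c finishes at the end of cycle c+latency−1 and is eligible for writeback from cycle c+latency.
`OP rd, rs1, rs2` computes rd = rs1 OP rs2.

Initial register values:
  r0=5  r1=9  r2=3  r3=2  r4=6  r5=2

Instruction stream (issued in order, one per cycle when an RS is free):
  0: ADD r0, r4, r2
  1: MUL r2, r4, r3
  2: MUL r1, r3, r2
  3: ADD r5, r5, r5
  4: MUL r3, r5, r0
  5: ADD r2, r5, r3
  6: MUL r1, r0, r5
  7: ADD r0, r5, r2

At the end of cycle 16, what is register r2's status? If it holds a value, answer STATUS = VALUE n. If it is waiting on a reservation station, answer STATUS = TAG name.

STATUS = VALUE 40

  c1: issue ADD r0<-Add1  regs: r0:Add1,r1:9,r2:3,r3:2,r4:6,r5:2
  c2: issue MUL r2<-Mul1  regs: r0:Add1,r1:9,r2:Mul1,r3:2,r4:6,r5:2
  c3: CDB Add1=9; issue MUL r1<-Mul2  regs: r0:9,r1:Mul2,r2:Mul1,r3:2,r4:6,r5:2
  c4: issue ADD r5<-Add1  regs: r0:9,r1:Mul2,r2:Mul1,r3:2,r4:6,r5:Add1
  c5: stall  regs: r0:9,r1:Mul2,r2:Mul1,r3:2,r4:6,r5:Add1
  c6: CDB Add1=4; stall  regs: r0:9,r1:Mul2,r2:Mul1,r3:2,r4:6,r5:4
  c7: CDB Mul1=12; issue MUL r3<-Mul1  regs: r0:9,r1:Mul2,r2:12,r3:Mul1,r4:6,r5:4
  c8: issue ADD r2<-Add1  regs: r0:9,r1:Mul2,r2:Add1,r3:Mul1,r4:6,r5:4
  c9: stall  regs: r0:9,r1:Mul2,r2:Add1,r3:Mul1,r4:6,r5:4
  c10: stall  regs: r0:9,r1:Mul2,r2:Add1,r3:Mul1,r4:6,r5:4
  c11: stall  regs: r0:9,r1:Mul2,r2:Add1,r3:Mul1,r4:6,r5:4
  c12: CDB Mul1=36; issue MUL r1<-Mul1  regs: r0:9,r1:Mul1,r2:Add1,r3:36,r4:6,r5:4
  c13: CDB Mul2=24; issue ADD r0<-Add2  regs: r0:Add2,r1:Mul1,r2:Add1,r3:36,r4:6,r5:4
  c14: CDB Add1=40  regs: r0:Add2,r1:Mul1,r2:40,r3:36,r4:6,r5:4
  c15: -  regs: r0:Add2,r1:Mul1,r2:40,r3:36,r4:6,r5:4
  c16: CDB Add2=44  regs: r0:44,r1:Mul1,r2:40,r3:36,r4:6,r5:4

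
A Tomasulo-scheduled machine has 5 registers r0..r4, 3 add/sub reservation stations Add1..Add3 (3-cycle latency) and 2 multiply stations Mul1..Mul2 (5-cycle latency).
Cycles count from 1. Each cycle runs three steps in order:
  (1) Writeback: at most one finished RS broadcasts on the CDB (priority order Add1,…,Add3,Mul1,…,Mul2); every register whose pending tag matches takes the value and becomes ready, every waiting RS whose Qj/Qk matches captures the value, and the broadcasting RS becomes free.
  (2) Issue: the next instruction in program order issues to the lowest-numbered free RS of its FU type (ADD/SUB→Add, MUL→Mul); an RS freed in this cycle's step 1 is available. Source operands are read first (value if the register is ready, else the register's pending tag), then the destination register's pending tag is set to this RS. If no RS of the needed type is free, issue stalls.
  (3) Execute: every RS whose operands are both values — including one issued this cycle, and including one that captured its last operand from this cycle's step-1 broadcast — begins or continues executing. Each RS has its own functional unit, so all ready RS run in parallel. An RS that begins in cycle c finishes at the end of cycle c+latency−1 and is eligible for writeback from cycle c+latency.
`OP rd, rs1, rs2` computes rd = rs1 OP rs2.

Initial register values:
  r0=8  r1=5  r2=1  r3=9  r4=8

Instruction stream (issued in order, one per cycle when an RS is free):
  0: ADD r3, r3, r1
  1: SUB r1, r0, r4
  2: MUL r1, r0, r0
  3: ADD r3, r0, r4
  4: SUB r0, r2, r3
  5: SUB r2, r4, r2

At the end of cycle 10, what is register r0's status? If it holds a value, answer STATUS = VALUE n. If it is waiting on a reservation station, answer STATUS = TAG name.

cycle 1: issue ADD r3<-Add1 // r0:8,r1:5,r2:1,r3:Add1,r4:8
cycle 2: issue SUB r1<-Add2 // r0:8,r1:Add2,r2:1,r3:Add1,r4:8
cycle 3: issue MUL r1<-Mul1 // r0:8,r1:Mul1,r2:1,r3:Add1,r4:8
cycle 4: CDB Add1=14; issue ADD r3<-Add1 // r0:8,r1:Mul1,r2:1,r3:Add1,r4:8
cycle 5: CDB Add2=0; issue SUB r0<-Add2 // r0:Add2,r1:Mul1,r2:1,r3:Add1,r4:8
cycle 6: issue SUB r2<-Add3 // r0:Add2,r1:Mul1,r2:Add3,r3:Add1,r4:8
cycle 7: CDB Add1=16 // r0:Add2,r1:Mul1,r2:Add3,r3:16,r4:8
cycle 8: CDB Mul1=64 // r0:Add2,r1:64,r2:Add3,r3:16,r4:8
cycle 9: CDB Add3=7 // r0:Add2,r1:64,r2:7,r3:16,r4:8
cycle 10: CDB Add2=-15 // r0:-15,r1:64,r2:7,r3:16,r4:8

STATUS = VALUE -15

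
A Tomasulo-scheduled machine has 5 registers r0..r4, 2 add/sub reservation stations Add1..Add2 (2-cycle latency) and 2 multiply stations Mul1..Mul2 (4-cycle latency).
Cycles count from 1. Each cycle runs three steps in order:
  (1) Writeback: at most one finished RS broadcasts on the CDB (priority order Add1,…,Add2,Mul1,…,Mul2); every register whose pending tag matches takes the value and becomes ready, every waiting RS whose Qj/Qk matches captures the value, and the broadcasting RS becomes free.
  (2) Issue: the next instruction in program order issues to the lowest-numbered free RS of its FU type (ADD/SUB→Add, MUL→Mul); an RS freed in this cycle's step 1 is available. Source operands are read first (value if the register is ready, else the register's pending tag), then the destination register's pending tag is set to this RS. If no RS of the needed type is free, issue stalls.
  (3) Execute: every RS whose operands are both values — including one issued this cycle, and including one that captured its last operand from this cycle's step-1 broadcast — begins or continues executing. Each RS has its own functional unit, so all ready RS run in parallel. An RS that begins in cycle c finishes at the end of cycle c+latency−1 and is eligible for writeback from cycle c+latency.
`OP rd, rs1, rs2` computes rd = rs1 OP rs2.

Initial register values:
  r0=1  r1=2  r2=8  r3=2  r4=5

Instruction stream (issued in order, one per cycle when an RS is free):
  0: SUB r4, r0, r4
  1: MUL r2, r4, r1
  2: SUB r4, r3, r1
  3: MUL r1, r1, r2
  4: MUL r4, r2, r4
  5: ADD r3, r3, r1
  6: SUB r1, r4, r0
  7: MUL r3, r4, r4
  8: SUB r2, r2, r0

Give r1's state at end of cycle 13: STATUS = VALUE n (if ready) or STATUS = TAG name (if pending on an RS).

c1: issue SUB r4<-Add1 | r0:1,r1:2,r2:8,r3:2,r4:Add1
c2: issue MUL r2<-Mul1 | r0:1,r1:2,r2:Mul1,r3:2,r4:Add1
c3: CDB Add1=-4; issue SUB r4<-Add1 | r0:1,r1:2,r2:Mul1,r3:2,r4:Add1
c4: issue MUL r1<-Mul2 | r0:1,r1:Mul2,r2:Mul1,r3:2,r4:Add1
c5: CDB Add1=0; stall | r0:1,r1:Mul2,r2:Mul1,r3:2,r4:0
c6: stall | r0:1,r1:Mul2,r2:Mul1,r3:2,r4:0
c7: CDB Mul1=-8; issue MUL r4<-Mul1 | r0:1,r1:Mul2,r2:-8,r3:2,r4:Mul1
c8: issue ADD r3<-Add1 | r0:1,r1:Mul2,r2:-8,r3:Add1,r4:Mul1
c9: issue SUB r1<-Add2 | r0:1,r1:Add2,r2:-8,r3:Add1,r4:Mul1
c10: stall | r0:1,r1:Add2,r2:-8,r3:Add1,r4:Mul1
c11: CDB Mul1=0; issue MUL r3<-Mul1 | r0:1,r1:Add2,r2:-8,r3:Mul1,r4:0
c12: CDB Mul2=-16; stall | r0:1,r1:Add2,r2:-8,r3:Mul1,r4:0
c13: CDB Add2=-1; issue SUB r2<-Add2 | r0:1,r1:-1,r2:Add2,r3:Mul1,r4:0

STATUS = VALUE -1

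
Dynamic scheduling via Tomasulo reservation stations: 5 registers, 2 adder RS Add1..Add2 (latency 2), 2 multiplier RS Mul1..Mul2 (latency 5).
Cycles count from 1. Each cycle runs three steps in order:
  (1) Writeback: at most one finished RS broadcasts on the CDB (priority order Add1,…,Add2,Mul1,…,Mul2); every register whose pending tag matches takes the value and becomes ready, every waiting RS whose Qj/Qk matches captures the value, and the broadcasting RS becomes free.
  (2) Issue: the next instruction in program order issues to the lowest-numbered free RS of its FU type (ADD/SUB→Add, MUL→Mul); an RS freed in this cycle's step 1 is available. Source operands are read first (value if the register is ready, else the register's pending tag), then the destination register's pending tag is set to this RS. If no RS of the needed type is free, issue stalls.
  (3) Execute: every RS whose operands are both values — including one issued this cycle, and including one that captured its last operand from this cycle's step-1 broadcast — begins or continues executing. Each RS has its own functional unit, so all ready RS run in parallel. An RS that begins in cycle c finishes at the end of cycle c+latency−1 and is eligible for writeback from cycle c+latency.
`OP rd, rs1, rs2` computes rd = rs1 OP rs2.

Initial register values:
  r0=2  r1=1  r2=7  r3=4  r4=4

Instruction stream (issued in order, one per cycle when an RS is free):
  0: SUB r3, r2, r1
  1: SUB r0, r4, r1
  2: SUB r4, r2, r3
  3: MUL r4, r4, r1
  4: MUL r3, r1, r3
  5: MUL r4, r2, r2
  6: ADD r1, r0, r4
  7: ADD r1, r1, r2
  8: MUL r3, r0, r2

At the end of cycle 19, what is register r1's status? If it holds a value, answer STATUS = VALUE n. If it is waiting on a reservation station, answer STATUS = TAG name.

c1: issue SUB r3<-Add1 | r0:2,r1:1,r2:7,r3:Add1,r4:4
c2: issue SUB r0<-Add2 | r0:Add2,r1:1,r2:7,r3:Add1,r4:4
c3: CDB Add1=6; issue SUB r4<-Add1 | r0:Add2,r1:1,r2:7,r3:6,r4:Add1
c4: CDB Add2=3; issue MUL r4<-Mul1 | r0:3,r1:1,r2:7,r3:6,r4:Mul1
c5: CDB Add1=1; issue MUL r3<-Mul2 | r0:3,r1:1,r2:7,r3:Mul2,r4:Mul1
c6: stall | r0:3,r1:1,r2:7,r3:Mul2,r4:Mul1
c7: stall | r0:3,r1:1,r2:7,r3:Mul2,r4:Mul1
c8: stall | r0:3,r1:1,r2:7,r3:Mul2,r4:Mul1
c9: stall | r0:3,r1:1,r2:7,r3:Mul2,r4:Mul1
c10: CDB Mul1=1; issue MUL r4<-Mul1 | r0:3,r1:1,r2:7,r3:Mul2,r4:Mul1
c11: CDB Mul2=6; issue ADD r1<-Add1 | r0:3,r1:Add1,r2:7,r3:6,r4:Mul1
c12: issue ADD r1<-Add2 | r0:3,r1:Add2,r2:7,r3:6,r4:Mul1
c13: issue MUL r3<-Mul2 | r0:3,r1:Add2,r2:7,r3:Mul2,r4:Mul1
c14: - | r0:3,r1:Add2,r2:7,r3:Mul2,r4:Mul1
c15: CDB Mul1=49 | r0:3,r1:Add2,r2:7,r3:Mul2,r4:49
c16: - | r0:3,r1:Add2,r2:7,r3:Mul2,r4:49
c17: CDB Add1=52 | r0:3,r1:Add2,r2:7,r3:Mul2,r4:49
c18: CDB Mul2=21 | r0:3,r1:Add2,r2:7,r3:21,r4:49
c19: CDB Add2=59 | r0:3,r1:59,r2:7,r3:21,r4:49

STATUS = VALUE 59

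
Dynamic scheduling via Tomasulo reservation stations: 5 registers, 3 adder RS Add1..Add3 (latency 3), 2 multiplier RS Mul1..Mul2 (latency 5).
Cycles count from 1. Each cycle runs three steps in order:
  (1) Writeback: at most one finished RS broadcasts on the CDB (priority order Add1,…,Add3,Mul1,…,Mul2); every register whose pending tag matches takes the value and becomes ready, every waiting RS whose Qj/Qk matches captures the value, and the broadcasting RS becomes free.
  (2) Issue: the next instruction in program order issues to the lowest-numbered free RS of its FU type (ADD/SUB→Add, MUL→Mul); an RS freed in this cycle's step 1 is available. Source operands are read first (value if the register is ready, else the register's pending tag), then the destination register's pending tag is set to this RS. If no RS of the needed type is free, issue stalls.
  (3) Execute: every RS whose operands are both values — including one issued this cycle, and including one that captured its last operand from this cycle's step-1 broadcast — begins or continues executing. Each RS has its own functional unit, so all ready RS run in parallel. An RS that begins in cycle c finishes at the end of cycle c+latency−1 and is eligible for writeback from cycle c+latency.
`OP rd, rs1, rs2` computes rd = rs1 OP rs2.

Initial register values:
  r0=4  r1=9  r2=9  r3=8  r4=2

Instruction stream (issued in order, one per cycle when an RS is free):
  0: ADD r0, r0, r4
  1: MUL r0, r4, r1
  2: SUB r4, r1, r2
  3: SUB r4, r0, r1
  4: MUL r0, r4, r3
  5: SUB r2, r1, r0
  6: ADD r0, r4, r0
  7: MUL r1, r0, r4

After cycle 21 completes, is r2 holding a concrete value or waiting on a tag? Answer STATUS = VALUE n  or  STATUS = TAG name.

c1: issue ADD r0<-Add1 | r0:Add1,r1:9,r2:9,r3:8,r4:2
c2: issue MUL r0<-Mul1 | r0:Mul1,r1:9,r2:9,r3:8,r4:2
c3: issue SUB r4<-Add2 | r0:Mul1,r1:9,r2:9,r3:8,r4:Add2
c4: CDB Add1=6; issue SUB r4<-Add1 | r0:Mul1,r1:9,r2:9,r3:8,r4:Add1
c5: issue MUL r0<-Mul2 | r0:Mul2,r1:9,r2:9,r3:8,r4:Add1
c6: CDB Add2=0; issue SUB r2<-Add2 | r0:Mul2,r1:9,r2:Add2,r3:8,r4:Add1
c7: CDB Mul1=18; issue ADD r0<-Add3 | r0:Add3,r1:9,r2:Add2,r3:8,r4:Add1
c8: issue MUL r1<-Mul1 | r0:Add3,r1:Mul1,r2:Add2,r3:8,r4:Add1
c9: - | r0:Add3,r1:Mul1,r2:Add2,r3:8,r4:Add1
c10: CDB Add1=9 | r0:Add3,r1:Mul1,r2:Add2,r3:8,r4:9
c11: - | r0:Add3,r1:Mul1,r2:Add2,r3:8,r4:9
c12: - | r0:Add3,r1:Mul1,r2:Add2,r3:8,r4:9
c13: - | r0:Add3,r1:Mul1,r2:Add2,r3:8,r4:9
c14: - | r0:Add3,r1:Mul1,r2:Add2,r3:8,r4:9
c15: CDB Mul2=72 | r0:Add3,r1:Mul1,r2:Add2,r3:8,r4:9
c16: - | r0:Add3,r1:Mul1,r2:Add2,r3:8,r4:9
c17: - | r0:Add3,r1:Mul1,r2:Add2,r3:8,r4:9
c18: CDB Add2=-63 | r0:Add3,r1:Mul1,r2:-63,r3:8,r4:9
c19: CDB Add3=81 | r0:81,r1:Mul1,r2:-63,r3:8,r4:9
c20: - | r0:81,r1:Mul1,r2:-63,r3:8,r4:9
c21: - | r0:81,r1:Mul1,r2:-63,r3:8,r4:9

STATUS = VALUE -63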